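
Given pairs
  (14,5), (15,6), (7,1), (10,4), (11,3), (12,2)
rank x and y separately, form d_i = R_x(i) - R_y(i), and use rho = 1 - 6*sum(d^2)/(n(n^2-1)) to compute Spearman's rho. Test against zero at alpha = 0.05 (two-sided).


Step 1: Rank x and y separately (midranks; no ties here).
rank(x): 14->5, 15->6, 7->1, 10->2, 11->3, 12->4
rank(y): 5->5, 6->6, 1->1, 4->4, 3->3, 2->2
Step 2: d_i = R_x(i) - R_y(i); compute d_i^2.
  (5-5)^2=0, (6-6)^2=0, (1-1)^2=0, (2-4)^2=4, (3-3)^2=0, (4-2)^2=4
sum(d^2) = 8.
Step 3: rho = 1 - 6*8 / (6*(6^2 - 1)) = 1 - 48/210 = 0.771429.
Step 4: Under H0, t = rho * sqrt((n-2)/(1-rho^2)) = 2.4247 ~ t(4).
Step 5: Two-sided p-value from the t-distribution with 4 df = 0.072397.
Step 6: alpha = 0.05. fail to reject H0.

rho = 0.7714, p = 0.072397, fail to reject H0 at alpha = 0.05.


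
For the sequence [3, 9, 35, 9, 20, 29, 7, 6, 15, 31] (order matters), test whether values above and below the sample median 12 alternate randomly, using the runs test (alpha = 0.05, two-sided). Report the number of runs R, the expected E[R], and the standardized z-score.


Step 1: Compute median = 12; label A = above, B = below.
Labels in order: BBABAABBAA  (n_A = 5, n_B = 5)
Step 2: Count runs R = 6.
Step 3: Under H0 (random ordering), E[R] = 2*n_A*n_B/(n_A+n_B) + 1 = 2*5*5/10 + 1 = 6.0000.
        Var[R] = 2*n_A*n_B*(2*n_A*n_B - n_A - n_B) / ((n_A+n_B)^2 * (n_A+n_B-1)) = 2000/900 = 2.2222.
        SD[R] = 1.4907.
Step 4: R = E[R], so z = 0 with no continuity correction.
Step 5: Two-sided p-value via normal approximation = 2*(1 - Phi(|z|)) = 1.000000.
Step 6: alpha = 0.05. fail to reject H0.

R = 6, z = 0.0000, p = 1.000000, fail to reject H0.


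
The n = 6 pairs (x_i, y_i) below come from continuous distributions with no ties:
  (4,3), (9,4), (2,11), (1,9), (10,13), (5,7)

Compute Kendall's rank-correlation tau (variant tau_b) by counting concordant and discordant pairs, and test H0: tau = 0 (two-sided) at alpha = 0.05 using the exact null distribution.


Step 1: Enumerate the 15 unordered pairs (i,j) with i<j and classify each by sign(x_j-x_i) * sign(y_j-y_i).
  (1,2):dx=+5,dy=+1->C; (1,3):dx=-2,dy=+8->D; (1,4):dx=-3,dy=+6->D; (1,5):dx=+6,dy=+10->C
  (1,6):dx=+1,dy=+4->C; (2,3):dx=-7,dy=+7->D; (2,4):dx=-8,dy=+5->D; (2,5):dx=+1,dy=+9->C
  (2,6):dx=-4,dy=+3->D; (3,4):dx=-1,dy=-2->C; (3,5):dx=+8,dy=+2->C; (3,6):dx=+3,dy=-4->D
  (4,5):dx=+9,dy=+4->C; (4,6):dx=+4,dy=-2->D; (5,6):dx=-5,dy=-6->C
Step 2: C = 8, D = 7, total pairs = 15.
Step 3: tau = (C - D)/(n(n-1)/2) = (8 - 7)/15 = 0.066667.
Step 4: Exact two-sided p-value (enumerate n! = 720 permutations of y under H0): p = 1.000000.
Step 5: alpha = 0.05. fail to reject H0.

tau_b = 0.0667 (C=8, D=7), p = 1.000000, fail to reject H0.


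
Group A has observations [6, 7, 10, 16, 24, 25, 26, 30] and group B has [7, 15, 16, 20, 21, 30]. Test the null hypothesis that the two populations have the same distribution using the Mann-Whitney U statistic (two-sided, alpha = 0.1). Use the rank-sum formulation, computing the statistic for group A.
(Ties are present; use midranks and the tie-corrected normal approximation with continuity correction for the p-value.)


Step 1: Combine and sort all 14 observations; assign midranks.
sorted (value, group): (6,X), (7,X), (7,Y), (10,X), (15,Y), (16,X), (16,Y), (20,Y), (21,Y), (24,X), (25,X), (26,X), (30,X), (30,Y)
ranks: 6->1, 7->2.5, 7->2.5, 10->4, 15->5, 16->6.5, 16->6.5, 20->8, 21->9, 24->10, 25->11, 26->12, 30->13.5, 30->13.5
Step 2: Rank sum for X: R1 = 1 + 2.5 + 4 + 6.5 + 10 + 11 + 12 + 13.5 = 60.5.
Step 3: U_X = R1 - n1(n1+1)/2 = 60.5 - 8*9/2 = 60.5 - 36 = 24.5.
       U_Y = n1*n2 - U_X = 48 - 24.5 = 23.5.
Step 4: Ties are present, so use the tie-corrected normal approximation (with continuity correction) for the p-value.
Step 5: p-value = 1.000000; compare to alpha = 0.1. fail to reject H0.

U_X = 24.5, p = 1.000000, fail to reject H0 at alpha = 0.1.


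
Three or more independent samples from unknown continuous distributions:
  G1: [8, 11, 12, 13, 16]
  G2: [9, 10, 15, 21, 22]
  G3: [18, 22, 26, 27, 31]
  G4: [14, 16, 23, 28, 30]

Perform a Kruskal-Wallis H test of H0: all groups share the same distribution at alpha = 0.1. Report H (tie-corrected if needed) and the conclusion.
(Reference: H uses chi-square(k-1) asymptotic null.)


Step 1: Combine all N = 20 observations and assign midranks.
sorted (value, group, rank): (8,G1,1), (9,G2,2), (10,G2,3), (11,G1,4), (12,G1,5), (13,G1,6), (14,G4,7), (15,G2,8), (16,G1,9.5), (16,G4,9.5), (18,G3,11), (21,G2,12), (22,G2,13.5), (22,G3,13.5), (23,G4,15), (26,G3,16), (27,G3,17), (28,G4,18), (30,G4,19), (31,G3,20)
Step 2: Sum ranks within each group.
R_1 = 25.5 (n_1 = 5)
R_2 = 38.5 (n_2 = 5)
R_3 = 77.5 (n_3 = 5)
R_4 = 68.5 (n_4 = 5)
Step 3: H = 12/(N(N+1)) * sum(R_i^2/n_i) - 3(N+1)
     = 12/(20*21) * (25.5^2/5 + 38.5^2/5 + 77.5^2/5 + 68.5^2/5) - 3*21
     = 0.028571 * 2566.2 - 63
     = 10.320000.
Step 4: Ties present; correction factor C = 1 - 12/(20^3 - 20) = 0.998496. Corrected H = 10.320000 / 0.998496 = 10.335542.
Step 5: Under H0, H ~ chi^2(3); p-value = 0.015919.
Step 6: alpha = 0.1. reject H0.

H = 10.3355, df = 3, p = 0.015919, reject H0.


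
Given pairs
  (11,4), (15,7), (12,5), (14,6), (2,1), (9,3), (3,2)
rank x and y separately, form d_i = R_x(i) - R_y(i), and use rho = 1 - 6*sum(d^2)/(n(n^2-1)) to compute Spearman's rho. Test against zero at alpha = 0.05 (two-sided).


Step 1: Rank x and y separately (midranks; no ties here).
rank(x): 11->4, 15->7, 12->5, 14->6, 2->1, 9->3, 3->2
rank(y): 4->4, 7->7, 5->5, 6->6, 1->1, 3->3, 2->2
Step 2: d_i = R_x(i) - R_y(i); compute d_i^2.
  (4-4)^2=0, (7-7)^2=0, (5-5)^2=0, (6-6)^2=0, (1-1)^2=0, (3-3)^2=0, (2-2)^2=0
sum(d^2) = 0.
Step 3: rho = 1 - 6*0 / (7*(7^2 - 1)) = 1 - 0/336 = 1.000000.
Step 5: Two-sided p-value from the t-distribution with 5 df = 0.000000.
Step 6: alpha = 0.05. reject H0.

rho = 1.0000, p = 0.000000, reject H0 at alpha = 0.05.


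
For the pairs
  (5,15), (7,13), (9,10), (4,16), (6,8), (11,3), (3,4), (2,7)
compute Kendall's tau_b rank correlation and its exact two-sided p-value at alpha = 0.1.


Step 1: Enumerate the 28 unordered pairs (i,j) with i<j and classify each by sign(x_j-x_i) * sign(y_j-y_i).
  (1,2):dx=+2,dy=-2->D; (1,3):dx=+4,dy=-5->D; (1,4):dx=-1,dy=+1->D; (1,5):dx=+1,dy=-7->D
  (1,6):dx=+6,dy=-12->D; (1,7):dx=-2,dy=-11->C; (1,8):dx=-3,dy=-8->C; (2,3):dx=+2,dy=-3->D
  (2,4):dx=-3,dy=+3->D; (2,5):dx=-1,dy=-5->C; (2,6):dx=+4,dy=-10->D; (2,7):dx=-4,dy=-9->C
  (2,8):dx=-5,dy=-6->C; (3,4):dx=-5,dy=+6->D; (3,5):dx=-3,dy=-2->C; (3,6):dx=+2,dy=-7->D
  (3,7):dx=-6,dy=-6->C; (3,8):dx=-7,dy=-3->C; (4,5):dx=+2,dy=-8->D; (4,6):dx=+7,dy=-13->D
  (4,7):dx=-1,dy=-12->C; (4,8):dx=-2,dy=-9->C; (5,6):dx=+5,dy=-5->D; (5,7):dx=-3,dy=-4->C
  (5,8):dx=-4,dy=-1->C; (6,7):dx=-8,dy=+1->D; (6,8):dx=-9,dy=+4->D; (7,8):dx=-1,dy=+3->D
Step 2: C = 12, D = 16, total pairs = 28.
Step 3: tau = (C - D)/(n(n-1)/2) = (12 - 16)/28 = -0.142857.
Step 4: Exact two-sided p-value (enumerate n! = 40320 permutations of y under H0): p = 0.719544.
Step 5: alpha = 0.1. fail to reject H0.

tau_b = -0.1429 (C=12, D=16), p = 0.719544, fail to reject H0.


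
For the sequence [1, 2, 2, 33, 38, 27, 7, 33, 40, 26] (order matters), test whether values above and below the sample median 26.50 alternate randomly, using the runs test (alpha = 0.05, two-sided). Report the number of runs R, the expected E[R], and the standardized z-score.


Step 1: Compute median = 26.50; label A = above, B = below.
Labels in order: BBBAAABAAB  (n_A = 5, n_B = 5)
Step 2: Count runs R = 5.
Step 3: Under H0 (random ordering), E[R] = 2*n_A*n_B/(n_A+n_B) + 1 = 2*5*5/10 + 1 = 6.0000.
        Var[R] = 2*n_A*n_B*(2*n_A*n_B - n_A - n_B) / ((n_A+n_B)^2 * (n_A+n_B-1)) = 2000/900 = 2.2222.
        SD[R] = 1.4907.
Step 4: Continuity-corrected z = (R + 0.5 - E[R]) / SD[R] = (5 + 0.5 - 6.0000) / 1.4907 = -0.3354.
Step 5: Two-sided p-value via normal approximation = 2*(1 - Phi(|z|)) = 0.737316.
Step 6: alpha = 0.05. fail to reject H0.

R = 5, z = -0.3354, p = 0.737316, fail to reject H0.


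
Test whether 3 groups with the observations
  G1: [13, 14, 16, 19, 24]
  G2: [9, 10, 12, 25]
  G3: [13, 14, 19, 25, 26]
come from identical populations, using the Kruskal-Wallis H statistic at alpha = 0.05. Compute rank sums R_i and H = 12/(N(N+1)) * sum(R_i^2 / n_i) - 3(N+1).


Step 1: Combine all N = 14 observations and assign midranks.
sorted (value, group, rank): (9,G2,1), (10,G2,2), (12,G2,3), (13,G1,4.5), (13,G3,4.5), (14,G1,6.5), (14,G3,6.5), (16,G1,8), (19,G1,9.5), (19,G3,9.5), (24,G1,11), (25,G2,12.5), (25,G3,12.5), (26,G3,14)
Step 2: Sum ranks within each group.
R_1 = 39.5 (n_1 = 5)
R_2 = 18.5 (n_2 = 4)
R_3 = 47 (n_3 = 5)
Step 3: H = 12/(N(N+1)) * sum(R_i^2/n_i) - 3(N+1)
     = 12/(14*15) * (39.5^2/5 + 18.5^2/4 + 47^2/5) - 3*15
     = 0.057143 * 839.413 - 45
     = 2.966429.
Step 4: Ties present; correction factor C = 1 - 24/(14^3 - 14) = 0.991209. Corrected H = 2.966429 / 0.991209 = 2.992738.
Step 5: Under H0, H ~ chi^2(2); p-value = 0.223942.
Step 6: alpha = 0.05. fail to reject H0.

H = 2.9927, df = 2, p = 0.223942, fail to reject H0.


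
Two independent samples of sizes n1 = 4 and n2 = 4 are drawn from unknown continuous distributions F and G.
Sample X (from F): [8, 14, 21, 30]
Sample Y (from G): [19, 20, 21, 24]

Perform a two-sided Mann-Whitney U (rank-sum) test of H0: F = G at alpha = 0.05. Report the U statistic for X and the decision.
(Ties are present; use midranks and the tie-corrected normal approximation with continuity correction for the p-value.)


Step 1: Combine and sort all 8 observations; assign midranks.
sorted (value, group): (8,X), (14,X), (19,Y), (20,Y), (21,X), (21,Y), (24,Y), (30,X)
ranks: 8->1, 14->2, 19->3, 20->4, 21->5.5, 21->5.5, 24->7, 30->8
Step 2: Rank sum for X: R1 = 1 + 2 + 5.5 + 8 = 16.5.
Step 3: U_X = R1 - n1(n1+1)/2 = 16.5 - 4*5/2 = 16.5 - 10 = 6.5.
       U_Y = n1*n2 - U_X = 16 - 6.5 = 9.5.
Step 4: Ties are present, so use the tie-corrected normal approximation (with continuity correction) for the p-value.
Step 5: p-value = 0.771503; compare to alpha = 0.05. fail to reject H0.

U_X = 6.5, p = 0.771503, fail to reject H0 at alpha = 0.05.


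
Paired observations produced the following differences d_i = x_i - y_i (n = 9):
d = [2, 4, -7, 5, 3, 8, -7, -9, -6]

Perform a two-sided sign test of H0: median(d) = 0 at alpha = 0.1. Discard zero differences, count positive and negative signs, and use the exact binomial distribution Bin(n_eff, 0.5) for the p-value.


Step 1: Discard zero differences. Original n = 9; n_eff = number of nonzero differences = 9.
Nonzero differences (with sign): +2, +4, -7, +5, +3, +8, -7, -9, -6
Step 2: Count signs: positive = 5, negative = 4.
Step 3: Under H0: P(positive) = 0.5, so the number of positives S ~ Bin(9, 0.5).
Step 4: Two-sided exact p-value = sum of Bin(9,0.5) probabilities at or below the observed probability = 1.000000.
Step 5: alpha = 0.1. fail to reject H0.

n_eff = 9, pos = 5, neg = 4, p = 1.000000, fail to reject H0.


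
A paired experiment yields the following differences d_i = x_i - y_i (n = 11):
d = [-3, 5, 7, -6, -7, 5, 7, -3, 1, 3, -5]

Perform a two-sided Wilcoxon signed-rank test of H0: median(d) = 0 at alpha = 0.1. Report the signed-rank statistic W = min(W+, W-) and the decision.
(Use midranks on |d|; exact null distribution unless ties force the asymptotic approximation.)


Step 1: Drop any zero differences (none here) and take |d_i|.
|d| = [3, 5, 7, 6, 7, 5, 7, 3, 1, 3, 5]
Step 2: Midrank |d_i| (ties get averaged ranks).
ranks: |3|->3, |5|->6, |7|->10, |6|->8, |7|->10, |5|->6, |7|->10, |3|->3, |1|->1, |3|->3, |5|->6
Step 3: Attach original signs; sum ranks with positive sign and with negative sign.
W+ = 6 + 10 + 6 + 10 + 1 + 3 = 36
W- = 3 + 8 + 10 + 3 + 6 = 30
(Check: W+ + W- = 66 should equal n(n+1)/2 = 66.)
Step 4: Test statistic W = min(W+, W-) = 30.
Step 5: Ties in |d|, so use the tie-corrected normal approximation.
        E[W] = n(n+1)/4 = 11*12/4 = 33.
        Tie groups: |d|=3 (t=3), |d|=5 (t=3), |d|=7 (t=3); sum(t^3 - t) = 72.
        Var[W] = n(n+1)(2n+1)/24 - sum(t^3-t)/48 = 3036/24 - 72/48 = 125.
        z = (W - E[W]) / sqrt(Var[W]) = (30 - 33) / 11.1803 = -0.2683.
        Two-sided p = 2*Phi(z) = 0.788447.
Step 6: alpha = 0.1. fail to reject H0.

W+ = 36, W- = 30, W = min = 30, p = 0.788447, fail to reject H0.


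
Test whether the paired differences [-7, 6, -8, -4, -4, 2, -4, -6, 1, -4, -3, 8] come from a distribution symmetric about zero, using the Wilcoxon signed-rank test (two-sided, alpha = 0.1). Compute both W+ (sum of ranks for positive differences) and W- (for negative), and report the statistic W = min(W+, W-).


Step 1: Drop any zero differences (none here) and take |d_i|.
|d| = [7, 6, 8, 4, 4, 2, 4, 6, 1, 4, 3, 8]
Step 2: Midrank |d_i| (ties get averaged ranks).
ranks: |7|->10, |6|->8.5, |8|->11.5, |4|->5.5, |4|->5.5, |2|->2, |4|->5.5, |6|->8.5, |1|->1, |4|->5.5, |3|->3, |8|->11.5
Step 3: Attach original signs; sum ranks with positive sign and with negative sign.
W+ = 8.5 + 2 + 1 + 11.5 = 23
W- = 10 + 11.5 + 5.5 + 5.5 + 5.5 + 8.5 + 5.5 + 3 = 55
(Check: W+ + W- = 78 should equal n(n+1)/2 = 78.)
Step 4: Test statistic W = min(W+, W-) = 23.
Step 5: Ties in |d|, so use the tie-corrected normal approximation.
        E[W] = n(n+1)/4 = 12*13/4 = 39.
        Tie groups: |d|=4 (t=4), |d|=6 (t=2), |d|=8 (t=2); sum(t^3 - t) = 72.
        Var[W] = n(n+1)(2n+1)/24 - sum(t^3-t)/48 = 3900/24 - 72/48 = 161.
        z = (W - E[W]) / sqrt(Var[W]) = (23 - 39) / 12.6886 = -1.2610.
        Two-sided p = 2*Phi(z) = 0.207317.
Step 6: alpha = 0.1. fail to reject H0.

W+ = 23, W- = 55, W = min = 23, p = 0.207317, fail to reject H0.


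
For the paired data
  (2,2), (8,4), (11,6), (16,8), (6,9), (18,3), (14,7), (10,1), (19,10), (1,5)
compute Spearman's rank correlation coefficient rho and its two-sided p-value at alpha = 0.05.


Step 1: Rank x and y separately (midranks; no ties here).
rank(x): 2->2, 8->4, 11->6, 16->8, 6->3, 18->9, 14->7, 10->5, 19->10, 1->1
rank(y): 2->2, 4->4, 6->6, 8->8, 9->9, 3->3, 7->7, 1->1, 10->10, 5->5
Step 2: d_i = R_x(i) - R_y(i); compute d_i^2.
  (2-2)^2=0, (4-4)^2=0, (6-6)^2=0, (8-8)^2=0, (3-9)^2=36, (9-3)^2=36, (7-7)^2=0, (5-1)^2=16, (10-10)^2=0, (1-5)^2=16
sum(d^2) = 104.
Step 3: rho = 1 - 6*104 / (10*(10^2 - 1)) = 1 - 624/990 = 0.369697.
Step 4: Under H0, t = rho * sqrt((n-2)/(1-rho^2)) = 1.1254 ~ t(8).
Step 5: Two-sided p-value from the t-distribution with 8 df = 0.293050.
Step 6: alpha = 0.05. fail to reject H0.

rho = 0.3697, p = 0.293050, fail to reject H0 at alpha = 0.05.


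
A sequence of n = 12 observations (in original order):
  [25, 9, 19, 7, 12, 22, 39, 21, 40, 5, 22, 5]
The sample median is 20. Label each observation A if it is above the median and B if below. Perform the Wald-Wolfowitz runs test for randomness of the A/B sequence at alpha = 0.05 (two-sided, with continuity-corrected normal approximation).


Step 1: Compute median = 20; label A = above, B = below.
Labels in order: ABBBBAAAABAB  (n_A = 6, n_B = 6)
Step 2: Count runs R = 6.
Step 3: Under H0 (random ordering), E[R] = 2*n_A*n_B/(n_A+n_B) + 1 = 2*6*6/12 + 1 = 7.0000.
        Var[R] = 2*n_A*n_B*(2*n_A*n_B - n_A - n_B) / ((n_A+n_B)^2 * (n_A+n_B-1)) = 4320/1584 = 2.7273.
        SD[R] = 1.6514.
Step 4: Continuity-corrected z = (R + 0.5 - E[R]) / SD[R] = (6 + 0.5 - 7.0000) / 1.6514 = -0.3028.
Step 5: Two-sided p-value via normal approximation = 2*(1 - Phi(|z|)) = 0.762069.
Step 6: alpha = 0.05. fail to reject H0.

R = 6, z = -0.3028, p = 0.762069, fail to reject H0.


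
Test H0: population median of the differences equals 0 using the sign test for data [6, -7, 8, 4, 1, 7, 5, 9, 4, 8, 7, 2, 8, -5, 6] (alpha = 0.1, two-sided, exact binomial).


Step 1: Discard zero differences. Original n = 15; n_eff = number of nonzero differences = 15.
Nonzero differences (with sign): +6, -7, +8, +4, +1, +7, +5, +9, +4, +8, +7, +2, +8, -5, +6
Step 2: Count signs: positive = 13, negative = 2.
Step 3: Under H0: P(positive) = 0.5, so the number of positives S ~ Bin(15, 0.5).
Step 4: Two-sided exact p-value = sum of Bin(15,0.5) probabilities at or below the observed probability = 0.007385.
Step 5: alpha = 0.1. reject H0.

n_eff = 15, pos = 13, neg = 2, p = 0.007385, reject H0.


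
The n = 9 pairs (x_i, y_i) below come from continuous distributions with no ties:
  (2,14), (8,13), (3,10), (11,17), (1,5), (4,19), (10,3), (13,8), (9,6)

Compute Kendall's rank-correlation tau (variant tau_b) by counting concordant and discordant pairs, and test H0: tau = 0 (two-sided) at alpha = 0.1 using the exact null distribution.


Step 1: Enumerate the 36 unordered pairs (i,j) with i<j and classify each by sign(x_j-x_i) * sign(y_j-y_i).
  (1,2):dx=+6,dy=-1->D; (1,3):dx=+1,dy=-4->D; (1,4):dx=+9,dy=+3->C; (1,5):dx=-1,dy=-9->C
  (1,6):dx=+2,dy=+5->C; (1,7):dx=+8,dy=-11->D; (1,8):dx=+11,dy=-6->D; (1,9):dx=+7,dy=-8->D
  (2,3):dx=-5,dy=-3->C; (2,4):dx=+3,dy=+4->C; (2,5):dx=-7,dy=-8->C; (2,6):dx=-4,dy=+6->D
  (2,7):dx=+2,dy=-10->D; (2,8):dx=+5,dy=-5->D; (2,9):dx=+1,dy=-7->D; (3,4):dx=+8,dy=+7->C
  (3,5):dx=-2,dy=-5->C; (3,6):dx=+1,dy=+9->C; (3,7):dx=+7,dy=-7->D; (3,8):dx=+10,dy=-2->D
  (3,9):dx=+6,dy=-4->D; (4,5):dx=-10,dy=-12->C; (4,6):dx=-7,dy=+2->D; (4,7):dx=-1,dy=-14->C
  (4,8):dx=+2,dy=-9->D; (4,9):dx=-2,dy=-11->C; (5,6):dx=+3,dy=+14->C; (5,7):dx=+9,dy=-2->D
  (5,8):dx=+12,dy=+3->C; (5,9):dx=+8,dy=+1->C; (6,7):dx=+6,dy=-16->D; (6,8):dx=+9,dy=-11->D
  (6,9):dx=+5,dy=-13->D; (7,8):dx=+3,dy=+5->C; (7,9):dx=-1,dy=+3->D; (8,9):dx=-4,dy=-2->C
Step 2: C = 17, D = 19, total pairs = 36.
Step 3: tau = (C - D)/(n(n-1)/2) = (17 - 19)/36 = -0.055556.
Step 4: Exact two-sided p-value (enumerate n! = 362880 permutations of y under H0): p = 0.919455.
Step 5: alpha = 0.1. fail to reject H0.

tau_b = -0.0556 (C=17, D=19), p = 0.919455, fail to reject H0.


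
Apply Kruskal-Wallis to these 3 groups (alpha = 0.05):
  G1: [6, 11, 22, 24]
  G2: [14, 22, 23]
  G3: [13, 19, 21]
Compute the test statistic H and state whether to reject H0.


Step 1: Combine all N = 10 observations and assign midranks.
sorted (value, group, rank): (6,G1,1), (11,G1,2), (13,G3,3), (14,G2,4), (19,G3,5), (21,G3,6), (22,G1,7.5), (22,G2,7.5), (23,G2,9), (24,G1,10)
Step 2: Sum ranks within each group.
R_1 = 20.5 (n_1 = 4)
R_2 = 20.5 (n_2 = 3)
R_3 = 14 (n_3 = 3)
Step 3: H = 12/(N(N+1)) * sum(R_i^2/n_i) - 3(N+1)
     = 12/(10*11) * (20.5^2/4 + 20.5^2/3 + 14^2/3) - 3*11
     = 0.109091 * 310.479 - 33
     = 0.870455.
Step 4: Ties present; correction factor C = 1 - 6/(10^3 - 10) = 0.993939. Corrected H = 0.870455 / 0.993939 = 0.875762.
Step 5: Under H0, H ~ chi^2(2); p-value = 0.645403.
Step 6: alpha = 0.05. fail to reject H0.

H = 0.8758, df = 2, p = 0.645403, fail to reject H0.


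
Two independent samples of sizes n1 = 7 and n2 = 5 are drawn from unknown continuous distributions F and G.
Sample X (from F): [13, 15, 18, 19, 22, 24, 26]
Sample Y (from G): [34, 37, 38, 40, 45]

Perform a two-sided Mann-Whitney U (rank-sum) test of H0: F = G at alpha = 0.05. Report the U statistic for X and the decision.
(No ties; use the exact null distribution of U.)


Step 1: Combine and sort all 12 observations; assign midranks.
sorted (value, group): (13,X), (15,X), (18,X), (19,X), (22,X), (24,X), (26,X), (34,Y), (37,Y), (38,Y), (40,Y), (45,Y)
ranks: 13->1, 15->2, 18->3, 19->4, 22->5, 24->6, 26->7, 34->8, 37->9, 38->10, 40->11, 45->12
Step 2: Rank sum for X: R1 = 1 + 2 + 3 + 4 + 5 + 6 + 7 = 28.
Step 3: U_X = R1 - n1(n1+1)/2 = 28 - 7*8/2 = 28 - 28 = 0.
       U_Y = n1*n2 - U_X = 35 - 0 = 35.
Step 4: No ties, so the exact null distribution of U (based on enumerating the C(12,7) = 792 equally likely rank assignments) gives the two-sided p-value.
Step 5: p-value = 0.002525; compare to alpha = 0.05. reject H0.

U_X = 0, p = 0.002525, reject H0 at alpha = 0.05.


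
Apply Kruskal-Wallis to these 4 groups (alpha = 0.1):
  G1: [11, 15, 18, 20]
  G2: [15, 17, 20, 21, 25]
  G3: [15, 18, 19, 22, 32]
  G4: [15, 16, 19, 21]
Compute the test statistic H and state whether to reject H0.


Step 1: Combine all N = 18 observations and assign midranks.
sorted (value, group, rank): (11,G1,1), (15,G1,3.5), (15,G2,3.5), (15,G3,3.5), (15,G4,3.5), (16,G4,6), (17,G2,7), (18,G1,8.5), (18,G3,8.5), (19,G3,10.5), (19,G4,10.5), (20,G1,12.5), (20,G2,12.5), (21,G2,14.5), (21,G4,14.5), (22,G3,16), (25,G2,17), (32,G3,18)
Step 2: Sum ranks within each group.
R_1 = 25.5 (n_1 = 4)
R_2 = 54.5 (n_2 = 5)
R_3 = 56.5 (n_3 = 5)
R_4 = 34.5 (n_4 = 4)
Step 3: H = 12/(N(N+1)) * sum(R_i^2/n_i) - 3(N+1)
     = 12/(18*19) * (25.5^2/4 + 54.5^2/5 + 56.5^2/5 + 34.5^2/4) - 3*19
     = 0.035088 * 1692.62 - 57
     = 2.390351.
Step 4: Ties present; correction factor C = 1 - 84/(18^3 - 18) = 0.985552. Corrected H = 2.390351 / 0.985552 = 2.425393.
Step 5: Under H0, H ~ chi^2(3); p-value = 0.488925.
Step 6: alpha = 0.1. fail to reject H0.

H = 2.4254, df = 3, p = 0.488925, fail to reject H0.


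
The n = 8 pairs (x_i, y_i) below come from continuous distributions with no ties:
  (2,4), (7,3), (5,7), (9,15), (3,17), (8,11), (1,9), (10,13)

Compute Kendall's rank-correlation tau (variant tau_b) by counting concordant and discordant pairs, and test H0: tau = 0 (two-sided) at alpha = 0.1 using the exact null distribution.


Step 1: Enumerate the 28 unordered pairs (i,j) with i<j and classify each by sign(x_j-x_i) * sign(y_j-y_i).
  (1,2):dx=+5,dy=-1->D; (1,3):dx=+3,dy=+3->C; (1,4):dx=+7,dy=+11->C; (1,5):dx=+1,dy=+13->C
  (1,6):dx=+6,dy=+7->C; (1,7):dx=-1,dy=+5->D; (1,8):dx=+8,dy=+9->C; (2,3):dx=-2,dy=+4->D
  (2,4):dx=+2,dy=+12->C; (2,5):dx=-4,dy=+14->D; (2,6):dx=+1,dy=+8->C; (2,7):dx=-6,dy=+6->D
  (2,8):dx=+3,dy=+10->C; (3,4):dx=+4,dy=+8->C; (3,5):dx=-2,dy=+10->D; (3,6):dx=+3,dy=+4->C
  (3,7):dx=-4,dy=+2->D; (3,8):dx=+5,dy=+6->C; (4,5):dx=-6,dy=+2->D; (4,6):dx=-1,dy=-4->C
  (4,7):dx=-8,dy=-6->C; (4,8):dx=+1,dy=-2->D; (5,6):dx=+5,dy=-6->D; (5,7):dx=-2,dy=-8->C
  (5,8):dx=+7,dy=-4->D; (6,7):dx=-7,dy=-2->C; (6,8):dx=+2,dy=+2->C; (7,8):dx=+9,dy=+4->C
Step 2: C = 17, D = 11, total pairs = 28.
Step 3: tau = (C - D)/(n(n-1)/2) = (17 - 11)/28 = 0.214286.
Step 4: Exact two-sided p-value (enumerate n! = 40320 permutations of y under H0): p = 0.548413.
Step 5: alpha = 0.1. fail to reject H0.

tau_b = 0.2143 (C=17, D=11), p = 0.548413, fail to reject H0.


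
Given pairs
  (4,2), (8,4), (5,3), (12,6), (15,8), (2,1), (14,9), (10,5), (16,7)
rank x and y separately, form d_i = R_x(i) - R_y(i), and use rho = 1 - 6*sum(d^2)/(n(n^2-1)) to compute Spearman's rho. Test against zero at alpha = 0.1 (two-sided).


Step 1: Rank x and y separately (midranks; no ties here).
rank(x): 4->2, 8->4, 5->3, 12->6, 15->8, 2->1, 14->7, 10->5, 16->9
rank(y): 2->2, 4->4, 3->3, 6->6, 8->8, 1->1, 9->9, 5->5, 7->7
Step 2: d_i = R_x(i) - R_y(i); compute d_i^2.
  (2-2)^2=0, (4-4)^2=0, (3-3)^2=0, (6-6)^2=0, (8-8)^2=0, (1-1)^2=0, (7-9)^2=4, (5-5)^2=0, (9-7)^2=4
sum(d^2) = 8.
Step 3: rho = 1 - 6*8 / (9*(9^2 - 1)) = 1 - 48/720 = 0.933333.
Step 4: Under H0, t = rho * sqrt((n-2)/(1-rho^2)) = 6.8783 ~ t(7).
Step 5: Two-sided p-value from the t-distribution with 7 df = 0.000236.
Step 6: alpha = 0.1. reject H0.

rho = 0.9333, p = 0.000236, reject H0 at alpha = 0.1.


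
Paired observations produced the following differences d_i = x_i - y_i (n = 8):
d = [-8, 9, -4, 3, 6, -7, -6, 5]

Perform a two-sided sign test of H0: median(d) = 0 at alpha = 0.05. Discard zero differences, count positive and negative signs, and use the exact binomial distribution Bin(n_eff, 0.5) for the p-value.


Step 1: Discard zero differences. Original n = 8; n_eff = number of nonzero differences = 8.
Nonzero differences (with sign): -8, +9, -4, +3, +6, -7, -6, +5
Step 2: Count signs: positive = 4, negative = 4.
Step 3: Under H0: P(positive) = 0.5, so the number of positives S ~ Bin(8, 0.5).
Step 4: Two-sided exact p-value = sum of Bin(8,0.5) probabilities at or below the observed probability = 1.000000.
Step 5: alpha = 0.05. fail to reject H0.

n_eff = 8, pos = 4, neg = 4, p = 1.000000, fail to reject H0.


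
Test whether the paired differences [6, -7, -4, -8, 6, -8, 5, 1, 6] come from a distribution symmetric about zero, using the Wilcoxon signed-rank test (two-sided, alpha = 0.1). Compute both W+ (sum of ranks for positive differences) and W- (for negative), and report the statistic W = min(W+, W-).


Step 1: Drop any zero differences (none here) and take |d_i|.
|d| = [6, 7, 4, 8, 6, 8, 5, 1, 6]
Step 2: Midrank |d_i| (ties get averaged ranks).
ranks: |6|->5, |7|->7, |4|->2, |8|->8.5, |6|->5, |8|->8.5, |5|->3, |1|->1, |6|->5
Step 3: Attach original signs; sum ranks with positive sign and with negative sign.
W+ = 5 + 5 + 3 + 1 + 5 = 19
W- = 7 + 2 + 8.5 + 8.5 = 26
(Check: W+ + W- = 45 should equal n(n+1)/2 = 45.)
Step 4: Test statistic W = min(W+, W-) = 19.
Step 5: Ties in |d|, so use the tie-corrected normal approximation.
        E[W] = n(n+1)/4 = 9*10/4 = 22.5.
        Tie groups: |d|=6 (t=3), |d|=8 (t=2); sum(t^3 - t) = 30.
        Var[W] = n(n+1)(2n+1)/24 - sum(t^3-t)/48 = 1710/24 - 30/48 = 70.625.
        z = (W - E[W]) / sqrt(Var[W]) = (19 - 22.5) / 8.4039 = -0.4165.
        Two-sided p = 2*Phi(z) = 0.677063.
Step 6: alpha = 0.1. fail to reject H0.

W+ = 19, W- = 26, W = min = 19, p = 0.677063, fail to reject H0.


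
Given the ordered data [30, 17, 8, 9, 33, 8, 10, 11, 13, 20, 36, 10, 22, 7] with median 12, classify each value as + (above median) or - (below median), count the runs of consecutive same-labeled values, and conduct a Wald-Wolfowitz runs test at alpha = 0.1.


Step 1: Compute median = 12; label A = above, B = below.
Labels in order: AABBABBBAAABAB  (n_A = 7, n_B = 7)
Step 2: Count runs R = 8.
Step 3: Under H0 (random ordering), E[R] = 2*n_A*n_B/(n_A+n_B) + 1 = 2*7*7/14 + 1 = 8.0000.
        Var[R] = 2*n_A*n_B*(2*n_A*n_B - n_A - n_B) / ((n_A+n_B)^2 * (n_A+n_B-1)) = 8232/2548 = 3.2308.
        SD[R] = 1.7974.
Step 4: R = E[R], so z = 0 with no continuity correction.
Step 5: Two-sided p-value via normal approximation = 2*(1 - Phi(|z|)) = 1.000000.
Step 6: alpha = 0.1. fail to reject H0.

R = 8, z = 0.0000, p = 1.000000, fail to reject H0.


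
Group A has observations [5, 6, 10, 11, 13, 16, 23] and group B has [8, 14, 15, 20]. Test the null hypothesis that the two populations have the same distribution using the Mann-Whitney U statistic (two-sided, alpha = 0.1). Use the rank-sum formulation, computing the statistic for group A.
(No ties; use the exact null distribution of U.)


Step 1: Combine and sort all 11 observations; assign midranks.
sorted (value, group): (5,X), (6,X), (8,Y), (10,X), (11,X), (13,X), (14,Y), (15,Y), (16,X), (20,Y), (23,X)
ranks: 5->1, 6->2, 8->3, 10->4, 11->5, 13->6, 14->7, 15->8, 16->9, 20->10, 23->11
Step 2: Rank sum for X: R1 = 1 + 2 + 4 + 5 + 6 + 9 + 11 = 38.
Step 3: U_X = R1 - n1(n1+1)/2 = 38 - 7*8/2 = 38 - 28 = 10.
       U_Y = n1*n2 - U_X = 28 - 10 = 18.
Step 4: No ties, so the exact null distribution of U (based on enumerating the C(11,7) = 330 equally likely rank assignments) gives the two-sided p-value.
Step 5: p-value = 0.527273; compare to alpha = 0.1. fail to reject H0.

U_X = 10, p = 0.527273, fail to reject H0 at alpha = 0.1.


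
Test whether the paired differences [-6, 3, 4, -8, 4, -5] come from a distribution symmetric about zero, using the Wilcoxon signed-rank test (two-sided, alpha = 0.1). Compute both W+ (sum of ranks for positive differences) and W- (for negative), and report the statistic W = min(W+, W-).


Step 1: Drop any zero differences (none here) and take |d_i|.
|d| = [6, 3, 4, 8, 4, 5]
Step 2: Midrank |d_i| (ties get averaged ranks).
ranks: |6|->5, |3|->1, |4|->2.5, |8|->6, |4|->2.5, |5|->4
Step 3: Attach original signs; sum ranks with positive sign and with negative sign.
W+ = 1 + 2.5 + 2.5 = 6
W- = 5 + 6 + 4 = 15
(Check: W+ + W- = 21 should equal n(n+1)/2 = 21.)
Step 4: Test statistic W = min(W+, W-) = 6.
Step 5: Ties in |d|, so use the tie-corrected normal approximation.
        E[W] = n(n+1)/4 = 6*7/4 = 10.5.
        Tie groups: |d|=4 (t=2); sum(t^3 - t) = 6.
        Var[W] = n(n+1)(2n+1)/24 - sum(t^3-t)/48 = 546/24 - 6/48 = 22.625.
        z = (W - E[W]) / sqrt(Var[W]) = (6 - 10.5) / 4.7566 = -0.9461.
        Two-sided p = 2*Phi(z) = 0.344118.
Step 6: alpha = 0.1. fail to reject H0.

W+ = 6, W- = 15, W = min = 6, p = 0.344118, fail to reject H0.


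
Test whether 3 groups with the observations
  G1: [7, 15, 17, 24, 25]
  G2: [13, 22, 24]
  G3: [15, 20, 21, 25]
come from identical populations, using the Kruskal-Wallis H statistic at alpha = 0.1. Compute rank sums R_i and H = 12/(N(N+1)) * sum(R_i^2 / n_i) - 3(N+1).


Step 1: Combine all N = 12 observations and assign midranks.
sorted (value, group, rank): (7,G1,1), (13,G2,2), (15,G1,3.5), (15,G3,3.5), (17,G1,5), (20,G3,6), (21,G3,7), (22,G2,8), (24,G1,9.5), (24,G2,9.5), (25,G1,11.5), (25,G3,11.5)
Step 2: Sum ranks within each group.
R_1 = 30.5 (n_1 = 5)
R_2 = 19.5 (n_2 = 3)
R_3 = 28 (n_3 = 4)
Step 3: H = 12/(N(N+1)) * sum(R_i^2/n_i) - 3(N+1)
     = 12/(12*13) * (30.5^2/5 + 19.5^2/3 + 28^2/4) - 3*13
     = 0.076923 * 508.8 - 39
     = 0.138462.
Step 4: Ties present; correction factor C = 1 - 18/(12^3 - 12) = 0.989510. Corrected H = 0.138462 / 0.989510 = 0.139929.
Step 5: Under H0, H ~ chi^2(2); p-value = 0.932427.
Step 6: alpha = 0.1. fail to reject H0.

H = 0.1399, df = 2, p = 0.932427, fail to reject H0.


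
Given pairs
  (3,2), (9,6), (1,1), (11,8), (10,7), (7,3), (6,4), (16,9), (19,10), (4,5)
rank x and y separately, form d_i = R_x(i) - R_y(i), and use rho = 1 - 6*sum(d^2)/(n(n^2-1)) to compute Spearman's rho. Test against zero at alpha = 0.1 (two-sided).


Step 1: Rank x and y separately (midranks; no ties here).
rank(x): 3->2, 9->6, 1->1, 11->8, 10->7, 7->5, 6->4, 16->9, 19->10, 4->3
rank(y): 2->2, 6->6, 1->1, 8->8, 7->7, 3->3, 4->4, 9->9, 10->10, 5->5
Step 2: d_i = R_x(i) - R_y(i); compute d_i^2.
  (2-2)^2=0, (6-6)^2=0, (1-1)^2=0, (8-8)^2=0, (7-7)^2=0, (5-3)^2=4, (4-4)^2=0, (9-9)^2=0, (10-10)^2=0, (3-5)^2=4
sum(d^2) = 8.
Step 3: rho = 1 - 6*8 / (10*(10^2 - 1)) = 1 - 48/990 = 0.951515.
Step 4: Under H0, t = rho * sqrt((n-2)/(1-rho^2)) = 8.7493 ~ t(8).
Step 5: Two-sided p-value from the t-distribution with 8 df = 0.000023.
Step 6: alpha = 0.1. reject H0.

rho = 0.9515, p = 0.000023, reject H0 at alpha = 0.1.


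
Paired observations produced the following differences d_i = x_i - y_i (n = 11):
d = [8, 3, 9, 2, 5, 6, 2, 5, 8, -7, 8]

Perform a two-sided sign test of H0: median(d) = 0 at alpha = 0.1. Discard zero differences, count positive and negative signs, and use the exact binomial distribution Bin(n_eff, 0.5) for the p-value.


Step 1: Discard zero differences. Original n = 11; n_eff = number of nonzero differences = 11.
Nonzero differences (with sign): +8, +3, +9, +2, +5, +6, +2, +5, +8, -7, +8
Step 2: Count signs: positive = 10, negative = 1.
Step 3: Under H0: P(positive) = 0.5, so the number of positives S ~ Bin(11, 0.5).
Step 4: Two-sided exact p-value = sum of Bin(11,0.5) probabilities at or below the observed probability = 0.011719.
Step 5: alpha = 0.1. reject H0.

n_eff = 11, pos = 10, neg = 1, p = 0.011719, reject H0.


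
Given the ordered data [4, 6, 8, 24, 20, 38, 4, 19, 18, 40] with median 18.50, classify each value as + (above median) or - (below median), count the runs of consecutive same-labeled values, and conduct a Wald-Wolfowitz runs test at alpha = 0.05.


Step 1: Compute median = 18.50; label A = above, B = below.
Labels in order: BBBAAABABA  (n_A = 5, n_B = 5)
Step 2: Count runs R = 6.
Step 3: Under H0 (random ordering), E[R] = 2*n_A*n_B/(n_A+n_B) + 1 = 2*5*5/10 + 1 = 6.0000.
        Var[R] = 2*n_A*n_B*(2*n_A*n_B - n_A - n_B) / ((n_A+n_B)^2 * (n_A+n_B-1)) = 2000/900 = 2.2222.
        SD[R] = 1.4907.
Step 4: R = E[R], so z = 0 with no continuity correction.
Step 5: Two-sided p-value via normal approximation = 2*(1 - Phi(|z|)) = 1.000000.
Step 6: alpha = 0.05. fail to reject H0.

R = 6, z = 0.0000, p = 1.000000, fail to reject H0.


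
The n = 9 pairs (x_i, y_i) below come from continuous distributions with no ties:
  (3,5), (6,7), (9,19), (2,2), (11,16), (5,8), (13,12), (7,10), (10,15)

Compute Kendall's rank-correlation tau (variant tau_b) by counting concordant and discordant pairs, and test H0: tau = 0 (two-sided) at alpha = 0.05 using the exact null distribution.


Step 1: Enumerate the 36 unordered pairs (i,j) with i<j and classify each by sign(x_j-x_i) * sign(y_j-y_i).
  (1,2):dx=+3,dy=+2->C; (1,3):dx=+6,dy=+14->C; (1,4):dx=-1,dy=-3->C; (1,5):dx=+8,dy=+11->C
  (1,6):dx=+2,dy=+3->C; (1,7):dx=+10,dy=+7->C; (1,8):dx=+4,dy=+5->C; (1,9):dx=+7,dy=+10->C
  (2,3):dx=+3,dy=+12->C; (2,4):dx=-4,dy=-5->C; (2,5):dx=+5,dy=+9->C; (2,6):dx=-1,dy=+1->D
  (2,7):dx=+7,dy=+5->C; (2,8):dx=+1,dy=+3->C; (2,9):dx=+4,dy=+8->C; (3,4):dx=-7,dy=-17->C
  (3,5):dx=+2,dy=-3->D; (3,6):dx=-4,dy=-11->C; (3,7):dx=+4,dy=-7->D; (3,8):dx=-2,dy=-9->C
  (3,9):dx=+1,dy=-4->D; (4,5):dx=+9,dy=+14->C; (4,6):dx=+3,dy=+6->C; (4,7):dx=+11,dy=+10->C
  (4,8):dx=+5,dy=+8->C; (4,9):dx=+8,dy=+13->C; (5,6):dx=-6,dy=-8->C; (5,7):dx=+2,dy=-4->D
  (5,8):dx=-4,dy=-6->C; (5,9):dx=-1,dy=-1->C; (6,7):dx=+8,dy=+4->C; (6,8):dx=+2,dy=+2->C
  (6,9):dx=+5,dy=+7->C; (7,8):dx=-6,dy=-2->C; (7,9):dx=-3,dy=+3->D; (8,9):dx=+3,dy=+5->C
Step 2: C = 30, D = 6, total pairs = 36.
Step 3: tau = (C - D)/(n(n-1)/2) = (30 - 6)/36 = 0.666667.
Step 4: Exact two-sided p-value (enumerate n! = 362880 permutations of y under H0): p = 0.012665.
Step 5: alpha = 0.05. reject H0.

tau_b = 0.6667 (C=30, D=6), p = 0.012665, reject H0.


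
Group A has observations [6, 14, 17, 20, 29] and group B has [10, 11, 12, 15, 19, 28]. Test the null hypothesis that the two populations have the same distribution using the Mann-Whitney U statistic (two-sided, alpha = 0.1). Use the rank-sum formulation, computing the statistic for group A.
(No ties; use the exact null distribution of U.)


Step 1: Combine and sort all 11 observations; assign midranks.
sorted (value, group): (6,X), (10,Y), (11,Y), (12,Y), (14,X), (15,Y), (17,X), (19,Y), (20,X), (28,Y), (29,X)
ranks: 6->1, 10->2, 11->3, 12->4, 14->5, 15->6, 17->7, 19->8, 20->9, 28->10, 29->11
Step 2: Rank sum for X: R1 = 1 + 5 + 7 + 9 + 11 = 33.
Step 3: U_X = R1 - n1(n1+1)/2 = 33 - 5*6/2 = 33 - 15 = 18.
       U_Y = n1*n2 - U_X = 30 - 18 = 12.
Step 4: No ties, so the exact null distribution of U (based on enumerating the C(11,5) = 462 equally likely rank assignments) gives the two-sided p-value.
Step 5: p-value = 0.662338; compare to alpha = 0.1. fail to reject H0.

U_X = 18, p = 0.662338, fail to reject H0 at alpha = 0.1.


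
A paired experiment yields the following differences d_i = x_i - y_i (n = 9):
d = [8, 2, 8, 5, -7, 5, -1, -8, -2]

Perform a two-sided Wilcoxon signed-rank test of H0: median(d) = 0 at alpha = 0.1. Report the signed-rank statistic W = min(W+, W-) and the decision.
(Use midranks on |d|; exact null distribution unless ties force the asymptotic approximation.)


Step 1: Drop any zero differences (none here) and take |d_i|.
|d| = [8, 2, 8, 5, 7, 5, 1, 8, 2]
Step 2: Midrank |d_i| (ties get averaged ranks).
ranks: |8|->8, |2|->2.5, |8|->8, |5|->4.5, |7|->6, |5|->4.5, |1|->1, |8|->8, |2|->2.5
Step 3: Attach original signs; sum ranks with positive sign and with negative sign.
W+ = 8 + 2.5 + 8 + 4.5 + 4.5 = 27.5
W- = 6 + 1 + 8 + 2.5 = 17.5
(Check: W+ + W- = 45 should equal n(n+1)/2 = 45.)
Step 4: Test statistic W = min(W+, W-) = 17.5.
Step 5: Ties in |d|, so use the tie-corrected normal approximation.
        E[W] = n(n+1)/4 = 9*10/4 = 22.5.
        Tie groups: |d|=2 (t=2), |d|=5 (t=2), |d|=8 (t=3); sum(t^3 - t) = 36.
        Var[W] = n(n+1)(2n+1)/24 - sum(t^3-t)/48 = 1710/24 - 36/48 = 70.5.
        z = (W - E[W]) / sqrt(Var[W]) = (17.5 - 22.5) / 8.3964 = -0.5955.
        Two-sided p = 2*Phi(z) = 0.551515.
Step 6: alpha = 0.1. fail to reject H0.

W+ = 27.5, W- = 17.5, W = min = 17.5, p = 0.551515, fail to reject H0.


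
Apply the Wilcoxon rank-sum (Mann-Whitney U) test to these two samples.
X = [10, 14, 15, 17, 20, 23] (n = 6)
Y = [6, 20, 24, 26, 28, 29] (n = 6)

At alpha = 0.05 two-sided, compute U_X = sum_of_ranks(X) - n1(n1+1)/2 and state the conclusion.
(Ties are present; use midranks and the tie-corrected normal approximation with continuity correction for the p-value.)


Step 1: Combine and sort all 12 observations; assign midranks.
sorted (value, group): (6,Y), (10,X), (14,X), (15,X), (17,X), (20,X), (20,Y), (23,X), (24,Y), (26,Y), (28,Y), (29,Y)
ranks: 6->1, 10->2, 14->3, 15->4, 17->5, 20->6.5, 20->6.5, 23->8, 24->9, 26->10, 28->11, 29->12
Step 2: Rank sum for X: R1 = 2 + 3 + 4 + 5 + 6.5 + 8 = 28.5.
Step 3: U_X = R1 - n1(n1+1)/2 = 28.5 - 6*7/2 = 28.5 - 21 = 7.5.
       U_Y = n1*n2 - U_X = 36 - 7.5 = 28.5.
Step 4: Ties are present, so use the tie-corrected normal approximation (with continuity correction) for the p-value.
Step 5: p-value = 0.108695; compare to alpha = 0.05. fail to reject H0.

U_X = 7.5, p = 0.108695, fail to reject H0 at alpha = 0.05.


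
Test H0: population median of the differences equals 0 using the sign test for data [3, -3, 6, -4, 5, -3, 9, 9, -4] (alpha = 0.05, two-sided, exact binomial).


Step 1: Discard zero differences. Original n = 9; n_eff = number of nonzero differences = 9.
Nonzero differences (with sign): +3, -3, +6, -4, +5, -3, +9, +9, -4
Step 2: Count signs: positive = 5, negative = 4.
Step 3: Under H0: P(positive) = 0.5, so the number of positives S ~ Bin(9, 0.5).
Step 4: Two-sided exact p-value = sum of Bin(9,0.5) probabilities at or below the observed probability = 1.000000.
Step 5: alpha = 0.05. fail to reject H0.

n_eff = 9, pos = 5, neg = 4, p = 1.000000, fail to reject H0.


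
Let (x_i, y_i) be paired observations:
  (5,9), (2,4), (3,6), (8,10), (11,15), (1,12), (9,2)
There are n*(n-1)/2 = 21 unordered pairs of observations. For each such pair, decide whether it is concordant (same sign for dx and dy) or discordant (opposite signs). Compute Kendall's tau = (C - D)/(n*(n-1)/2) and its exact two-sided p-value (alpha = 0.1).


Step 1: Enumerate the 21 unordered pairs (i,j) with i<j and classify each by sign(x_j-x_i) * sign(y_j-y_i).
  (1,2):dx=-3,dy=-5->C; (1,3):dx=-2,dy=-3->C; (1,4):dx=+3,dy=+1->C; (1,5):dx=+6,dy=+6->C
  (1,6):dx=-4,dy=+3->D; (1,7):dx=+4,dy=-7->D; (2,3):dx=+1,dy=+2->C; (2,4):dx=+6,dy=+6->C
  (2,5):dx=+9,dy=+11->C; (2,6):dx=-1,dy=+8->D; (2,7):dx=+7,dy=-2->D; (3,4):dx=+5,dy=+4->C
  (3,5):dx=+8,dy=+9->C; (3,6):dx=-2,dy=+6->D; (3,7):dx=+6,dy=-4->D; (4,5):dx=+3,dy=+5->C
  (4,6):dx=-7,dy=+2->D; (4,7):dx=+1,dy=-8->D; (5,6):dx=-10,dy=-3->C; (5,7):dx=-2,dy=-13->C
  (6,7):dx=+8,dy=-10->D
Step 2: C = 12, D = 9, total pairs = 21.
Step 3: tau = (C - D)/(n(n-1)/2) = (12 - 9)/21 = 0.142857.
Step 4: Exact two-sided p-value (enumerate n! = 5040 permutations of y under H0): p = 0.772619.
Step 5: alpha = 0.1. fail to reject H0.

tau_b = 0.1429 (C=12, D=9), p = 0.772619, fail to reject H0.


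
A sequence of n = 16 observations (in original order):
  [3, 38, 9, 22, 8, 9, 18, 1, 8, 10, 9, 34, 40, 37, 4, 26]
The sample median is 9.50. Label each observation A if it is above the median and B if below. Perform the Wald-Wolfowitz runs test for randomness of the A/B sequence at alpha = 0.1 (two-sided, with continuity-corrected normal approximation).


Step 1: Compute median = 9.50; label A = above, B = below.
Labels in order: BABABBABBABAAABA  (n_A = 8, n_B = 8)
Step 2: Count runs R = 12.
Step 3: Under H0 (random ordering), E[R] = 2*n_A*n_B/(n_A+n_B) + 1 = 2*8*8/16 + 1 = 9.0000.
        Var[R] = 2*n_A*n_B*(2*n_A*n_B - n_A - n_B) / ((n_A+n_B)^2 * (n_A+n_B-1)) = 14336/3840 = 3.7333.
        SD[R] = 1.9322.
Step 4: Continuity-corrected z = (R - 0.5 - E[R]) / SD[R] = (12 - 0.5 - 9.0000) / 1.9322 = 1.2939.
Step 5: Two-sided p-value via normal approximation = 2*(1 - Phi(|z|)) = 0.195709.
Step 6: alpha = 0.1. fail to reject H0.

R = 12, z = 1.2939, p = 0.195709, fail to reject H0.


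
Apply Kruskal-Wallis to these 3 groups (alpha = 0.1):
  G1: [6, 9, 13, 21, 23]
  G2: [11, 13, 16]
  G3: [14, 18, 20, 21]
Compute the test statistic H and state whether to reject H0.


Step 1: Combine all N = 12 observations and assign midranks.
sorted (value, group, rank): (6,G1,1), (9,G1,2), (11,G2,3), (13,G1,4.5), (13,G2,4.5), (14,G3,6), (16,G2,7), (18,G3,8), (20,G3,9), (21,G1,10.5), (21,G3,10.5), (23,G1,12)
Step 2: Sum ranks within each group.
R_1 = 30 (n_1 = 5)
R_2 = 14.5 (n_2 = 3)
R_3 = 33.5 (n_3 = 4)
Step 3: H = 12/(N(N+1)) * sum(R_i^2/n_i) - 3(N+1)
     = 12/(12*13) * (30^2/5 + 14.5^2/3 + 33.5^2/4) - 3*13
     = 0.076923 * 530.646 - 39
     = 1.818910.
Step 4: Ties present; correction factor C = 1 - 12/(12^3 - 12) = 0.993007. Corrected H = 1.818910 / 0.993007 = 1.831719.
Step 5: Under H0, H ~ chi^2(2); p-value = 0.400172.
Step 6: alpha = 0.1. fail to reject H0.

H = 1.8317, df = 2, p = 0.400172, fail to reject H0.
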